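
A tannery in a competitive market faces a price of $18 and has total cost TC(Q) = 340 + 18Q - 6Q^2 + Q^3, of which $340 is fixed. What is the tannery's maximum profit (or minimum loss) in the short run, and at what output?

Profit = -$308 at Q = 4

AVC = 18 - 6Q + Q^2 has its minimum $9 at Q = 3; price $18 clears that bar, so the firm operates.
With MC = 18 - 12Q + 3Q^2, P = MC on the upward-sloping part at Q* = 4.
TR = 18·4 = 72. TC = 340 + 40 = 380. Profit = 72 − 380 = -$308.
That loss of $308 beats the $340 the firm would lose by shutting down; producing recovers $32 of fixed cost.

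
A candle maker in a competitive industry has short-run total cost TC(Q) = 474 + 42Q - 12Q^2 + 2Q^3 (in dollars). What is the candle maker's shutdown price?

$24 per unit

Short-run supply begins at min AVC. From VC = 42Q - 12Q^2 + 2Q^3, AVC = 42 - 12Q + 2Q^2.
dAVC/dQ = -12 + 4Q = 0 gives Q = 3. min AVC = 42 - 12·3 + 2·3^2 = 24.
The firm shuts down for any P below $24.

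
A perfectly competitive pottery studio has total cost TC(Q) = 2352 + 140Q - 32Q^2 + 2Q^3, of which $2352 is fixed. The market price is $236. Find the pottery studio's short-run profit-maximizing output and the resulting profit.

AVC = 140 - 32Q + 2Q^2; min AVC = $12 at Q = 8. Since P = $236 ≥ min AVC, the firm produces.
With MC = 140 - 64Q + 6Q^2, P = MC on the upward-sloping part at Q* = 12.
TR = 236·12 = 2832. TC = 2352 + 528 = 2880. Profit = 2832 − 2880 = -$48.
Shutting down would mean losing the fixed cost of $2352, so operating at a loss of $48 is better by $2304.

Profit = -$48 at Q = 12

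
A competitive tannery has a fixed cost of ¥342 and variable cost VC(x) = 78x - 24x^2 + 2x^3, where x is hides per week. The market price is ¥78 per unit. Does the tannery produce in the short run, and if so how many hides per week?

Strip out fixed cost: VC = 78x - 24x^2 + 2x^3. Then AVC = 78 - 24x + 2x^2 and MC = 78 - 48x + 6x^2.
AVC is minimized where dAVC/dx = -24 + 4x = 0, at x = 6; min AVC = 78 - 24·6 + 2·6^2 = ¥6.
P = ¥78 exceeds min AVC = ¥6, so the firm stays open.
P = MC gives -48x + 6x^2 = 0, with roots 0 and 8. Take the larger (rising MC): x* = 8.
Check: AVC at x = 8 is ¥14 ≤ P, so revenue covers variable cost.
Profit = P·x − TC = 78·8 − 454 = ¥170.

Produce at x = 8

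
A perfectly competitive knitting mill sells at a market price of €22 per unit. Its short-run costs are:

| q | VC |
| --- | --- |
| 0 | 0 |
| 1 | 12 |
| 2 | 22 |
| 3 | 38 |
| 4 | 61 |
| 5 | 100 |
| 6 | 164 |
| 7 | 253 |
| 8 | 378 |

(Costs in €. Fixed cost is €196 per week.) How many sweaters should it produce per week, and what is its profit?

q = 3; profit = -€168

Tabulate TR − TC: q=0: -196; q=1: -186; q=2: -174; q=3: -168; q=4: -169; q=5: -186; q=6: -228; q=7: -295; q=8: -398.
Profit is maximized at q = 3. AVC there is 38/3 = €12.67 ≤ P, so producing beats shutting down (which would give -€196).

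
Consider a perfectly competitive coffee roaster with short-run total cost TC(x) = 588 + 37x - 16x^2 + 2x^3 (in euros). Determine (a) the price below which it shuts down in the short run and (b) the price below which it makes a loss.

Shutdown price = min AVC. AVC = 37 - 16x + 2x^2, with vertex at x = 4 and minimum €5.
ATC = 588/x + 37 - 16x + 2x^2. Setting dATC/dx = −588/x^2 − 16 + 4x = 0 gives x = 7 (since 4·7^3 − 16·7^2 = 588).
min ATC = 588/7 + 37 − 16·7 + 2·7^2 = €107. That is the break-even price.
Between these two prices the firm operates at a loss; above €107 it earns a profit.

Shutdown price = €5; break-even price = €107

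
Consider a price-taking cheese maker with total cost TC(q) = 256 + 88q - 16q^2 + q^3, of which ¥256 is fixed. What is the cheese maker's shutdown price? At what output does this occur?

Short-run supply begins at min AVC. From VC = 88q - 16q^2 + q^3, AVC = 88 - 16q + q^2.
dAVC/dq = -16 + 2q = 0 gives q = 8. min AVC = 88 - 16·8 + 8^2 = 24.
The firm shuts down for any P below ¥24.

¥24 per unit, at q = 8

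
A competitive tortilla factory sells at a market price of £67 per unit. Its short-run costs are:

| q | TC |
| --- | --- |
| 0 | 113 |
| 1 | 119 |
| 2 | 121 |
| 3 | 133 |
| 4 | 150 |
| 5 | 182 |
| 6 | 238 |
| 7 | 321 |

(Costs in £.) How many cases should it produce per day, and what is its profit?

Tabulate TR − TC: q=0: -113; q=1: -52; q=2: 13; q=3: 68; q=4: 118; q=5: 153; q=6: 164; q=7: 148.
Profit is maximized at q = 6. AVC there is 125/6 = £20.83 ≤ P, so producing beats shutting down (which would give -£113).

q = 6; profit = £164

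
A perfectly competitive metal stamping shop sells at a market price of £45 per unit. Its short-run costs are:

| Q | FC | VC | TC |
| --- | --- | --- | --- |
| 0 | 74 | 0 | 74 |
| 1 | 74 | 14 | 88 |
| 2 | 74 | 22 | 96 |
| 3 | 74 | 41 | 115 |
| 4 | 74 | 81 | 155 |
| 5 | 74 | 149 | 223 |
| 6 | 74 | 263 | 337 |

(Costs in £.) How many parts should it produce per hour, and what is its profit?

Q = 4; profit = £25

Profit at each row (π = 45Q − TC): Q=0: -74; Q=1: -43; Q=2: -6; Q=3: 20; Q=4: 25; Q=5: 2; Q=6: -67.
Profit is maximized at Q = 4. AVC there is 81/4 = £20.25 ≤ P, so producing beats shutting down (which would give -£74).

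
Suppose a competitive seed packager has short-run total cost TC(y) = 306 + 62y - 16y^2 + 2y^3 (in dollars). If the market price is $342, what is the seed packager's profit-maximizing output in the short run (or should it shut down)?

Strip out fixed cost: VC = 62y - 16y^2 + 2y^3. Then AVC = 62 - 16y + 2y^2 and MC = 62 - 32y + 6y^2.
AVC is minimized where dAVC/dy = -16 + 4y = 0, at y = 4; min AVC = 62 - 16·4 + 2·4^2 = $30.
Since P = $342 ≥ min AVC = $30, price covers variable cost and the firm should produce.
Set P = MC: 342 = 62 - 32y + 6y^2 → -280 - 32y + 6y^2 = 0. The roots are y = -14/3 and y = 10; the profit-maximizing output is on the rising part of MC, so y* = 10.
Check: AVC at y = 10 is $102 ≤ P, so revenue covers variable cost.
Profit = P·y − TC = 342·10 − 1326 = $2094.

Produce at y = 10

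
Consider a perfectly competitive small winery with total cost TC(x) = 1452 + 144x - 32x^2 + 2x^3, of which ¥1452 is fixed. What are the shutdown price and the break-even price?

Shutdown price = min AVC. AVC = 144 - 32x + 2x^2, with vertex at x = 8 and minimum ¥16.
ATC = 1452/x + 144 - 32x + 2x^2. Setting dATC/dx = −1452/x^2 − 32 + 4x = 0 gives x = 11 (since 4·11^3 − 32·11^2 = 1452).
min ATC = 1452/11 + 144 − 32·11 + 2·11^2 = ¥166. That is the break-even price.
Between these two prices the firm operates at a loss; above ¥166 it earns a profit.

Shutdown price = ¥16; break-even price = ¥166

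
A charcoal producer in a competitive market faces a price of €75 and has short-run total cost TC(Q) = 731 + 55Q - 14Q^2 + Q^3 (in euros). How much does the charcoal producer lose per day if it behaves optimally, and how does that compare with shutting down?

Profit = -€131 at Q = 10

AVC = 55 - 14Q + Q^2; min AVC = €6 at Q = 7. Since P = €75 ≥ min AVC, the firm produces.
With MC = 55 - 28Q + 3Q^2, P = MC on the upward-sloping part at Q* = 10.
TR = 75·10 = 750. TC = 731 + 150 = 881. Profit = 750 − 881 = -€131.
That loss of €131 beats the €731 the firm would lose by shutting down; producing recovers €600 of fixed cost.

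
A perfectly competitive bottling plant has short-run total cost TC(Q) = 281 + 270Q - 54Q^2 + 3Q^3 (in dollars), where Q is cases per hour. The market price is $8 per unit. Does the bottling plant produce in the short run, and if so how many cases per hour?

Shut down

Variable cost is VC = 270Q - 54Q^2 + 3Q^3, so AVC = VC/Q = 270 - 54Q + 3Q^2 and MC = dTC/dQ = 270 - 108Q + 9Q^2.
AVC hits its minimum where MC = AVC, at Q = 9, giving min AVC = 270 - 54·9 + 3·9^2 = $27.
With P < min AVC ($8 < $27), every unit sold adds to the loss.
Best response: produce nothing and absorb the $281 fixed cost.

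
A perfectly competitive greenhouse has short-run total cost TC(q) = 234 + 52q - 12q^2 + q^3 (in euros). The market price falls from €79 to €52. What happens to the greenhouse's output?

Output falls from 9 to 8

AVC = 52 - 12q + q^2, minimized at q = 6 where min AVC = €16. MC = 52 - 24q + 3q^2.
At P = €79 ≥ min AVC, set P = MC on the rising branch: q = 9.
At P = €52 ≥ min AVC, set P = MC: q = 8. The firm stays open but cuts output.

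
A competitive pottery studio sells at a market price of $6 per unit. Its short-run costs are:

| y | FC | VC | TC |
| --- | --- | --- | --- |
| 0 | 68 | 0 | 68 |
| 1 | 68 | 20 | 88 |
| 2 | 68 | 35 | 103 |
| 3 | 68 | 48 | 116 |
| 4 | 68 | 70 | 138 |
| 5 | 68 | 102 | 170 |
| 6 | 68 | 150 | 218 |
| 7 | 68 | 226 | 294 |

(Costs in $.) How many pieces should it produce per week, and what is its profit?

y = 0 (shut down); profit = -$68

Tabulate TR − TC: y=0: -68; y=1: -82; y=2: -91; y=3: -98; y=4: -114; y=5: -140; y=6: -182; y=7: -252.
Profit is highest at y = 0. Equivalently, the lowest AVC in the table is 48/3 ≈ $16 at y = 3, and P = $6 falls below it — price never covers variable cost, so the firm shuts down and loses only its fixed cost.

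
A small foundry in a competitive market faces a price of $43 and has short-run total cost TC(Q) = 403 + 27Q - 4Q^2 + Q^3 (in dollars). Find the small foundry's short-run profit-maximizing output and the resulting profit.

AVC = 27 - 4Q + Q^2 has its minimum $23 at Q = 2; price $43 clears that bar, so the firm operates.
With MC = 27 - 8Q + 3Q^2, P = MC on the upward-sloping part at Q* = 4.
TR = 43·4 = 172. TC = 403 + 108 = 511. Profit = 172 − 511 = -$339.
Shutting down would mean losing the fixed cost of $403, so operating at a loss of $339 is better by $64.

Profit = -$339 at Q = 4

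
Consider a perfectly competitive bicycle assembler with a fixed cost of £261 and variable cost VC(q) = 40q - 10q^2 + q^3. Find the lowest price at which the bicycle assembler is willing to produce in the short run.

The shutdown price is the minimum of AVC. VC = 40q - 10q^2 + q^3, so AVC = 40 - 10q + q^2.
At the minimum of AVC, MC = AVC. MC = 40 - 20q + 3q^2; setting MC = AVC gives 2q^2 - 10q = 0, so q = 5. min AVC = 15.
So the shutdown price is £15.

£15 per unit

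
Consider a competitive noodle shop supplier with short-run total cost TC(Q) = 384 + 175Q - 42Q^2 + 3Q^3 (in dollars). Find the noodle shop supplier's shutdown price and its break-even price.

Shutdown price = min AVC. AVC = 175 - 42Q + 3Q^2, with vertex at Q = 7 and minimum $28.
ATC = 384/Q + 175 - 42Q + 3Q^2. Setting dATC/dQ = −384/Q^2 − 42 + 6Q = 0 gives Q = 8 (since 6·8^3 − 42·8^2 = 384).
min ATC = 384/8 + 175 − 42·8 + 3·8^2 = $79. That is the break-even price.
For $28 ≤ P < $79 the firm produces at a loss; below $28 it shuts down.

Shutdown price = $28; break-even price = $79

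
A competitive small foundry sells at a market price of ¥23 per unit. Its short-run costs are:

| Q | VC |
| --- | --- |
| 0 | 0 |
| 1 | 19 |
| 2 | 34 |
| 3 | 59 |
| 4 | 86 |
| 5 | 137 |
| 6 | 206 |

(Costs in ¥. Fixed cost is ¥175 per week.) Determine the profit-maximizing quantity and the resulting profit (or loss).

Q = 2; profit = -¥163

Compute π = P·Q − TC at each output: Q=0: -175; Q=1: -171; Q=2: -163; Q=3: -165; Q=4: -169; Q=5: -197; Q=6: -243.
Profit is maximized at Q = 2. AVC there is 34/2 = ¥17 ≤ P, so producing beats shutting down (which would give -¥175).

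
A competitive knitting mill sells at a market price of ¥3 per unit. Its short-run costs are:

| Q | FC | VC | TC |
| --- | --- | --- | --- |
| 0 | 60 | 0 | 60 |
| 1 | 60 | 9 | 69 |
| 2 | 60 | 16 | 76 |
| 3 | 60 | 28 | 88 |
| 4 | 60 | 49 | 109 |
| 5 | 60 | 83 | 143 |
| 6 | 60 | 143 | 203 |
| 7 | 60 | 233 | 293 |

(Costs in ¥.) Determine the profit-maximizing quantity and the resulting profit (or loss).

Compute π = P·Q − TC at each output: Q=0: -60; Q=1: -66; Q=2: -70; Q=3: -79; Q=4: -97; Q=5: -128; Q=6: -185; Q=7: -272.
Profit is highest at Q = 0. Equivalently, the lowest AVC in the table is 16/2 ≈ ¥8 at Q = 2, and P = ¥3 falls below it — price never covers variable cost, so the firm shuts down and loses only its fixed cost.

Q = 0 (shut down); profit = -¥60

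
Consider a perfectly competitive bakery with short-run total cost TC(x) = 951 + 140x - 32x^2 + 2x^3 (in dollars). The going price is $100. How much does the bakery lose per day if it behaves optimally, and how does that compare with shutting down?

AVC = 140 - 32x + 2x^2 has its minimum $12 at x = 8; price $100 clears that bar, so the firm operates.
MC = 140 - 64x + 6x^2. Setting P = MC and taking the root on the rising branch gives x* = 10.
TR = 100·10 = 1000. TC = 951 + 200 = 1151. Profit = 1000 − 1151 = -$151.
That loss of $151 beats the $951 the firm would lose by shutting down; producing recovers $800 of fixed cost.

Profit = -$151 at x = 10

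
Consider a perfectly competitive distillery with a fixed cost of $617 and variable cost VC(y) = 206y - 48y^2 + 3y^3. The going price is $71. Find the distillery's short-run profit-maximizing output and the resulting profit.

Profit = -$131 at y = 9

AVC = 206 - 48y + 3y^2 has its minimum $14 at y = 8; price $71 clears that bar, so the firm operates.
With MC = 206 - 96y + 9y^2, P = MC on the upward-sloping part at y* = 9.
TR = 71·9 = 639. TC = 617 + 153 = 770. Profit = 639 − 770 = -$131.
That loss of $131 beats the $617 the firm would lose by shutting down; producing recovers $486 of fixed cost.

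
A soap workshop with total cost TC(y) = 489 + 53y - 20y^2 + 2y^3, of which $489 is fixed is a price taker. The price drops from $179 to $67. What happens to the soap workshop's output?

Output falls from 9 to 7

MC = 53 - 40y + 6y^2; the shutdown threshold is min AVC = $3 (at y = 5).
At P = $179 ≥ min AVC, set P = MC on the rising branch: y = 9.
At P = $67 ≥ min AVC, set P = MC: y = 7. The firm stays open but cuts output.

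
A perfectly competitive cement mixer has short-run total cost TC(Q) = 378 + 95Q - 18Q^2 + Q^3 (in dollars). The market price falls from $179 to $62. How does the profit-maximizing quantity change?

Output falls from 14 to 11

AVC = 95 - 18Q + Q^2, minimized at Q = 9 where min AVC = $14. MC = 95 - 36Q + 3Q^2.
At P = $179 ≥ min AVC, set P = MC on the rising branch: Q = 14.
At P = $62 ≥ min AVC, set P = MC: Q = 11. The firm stays open but cuts output.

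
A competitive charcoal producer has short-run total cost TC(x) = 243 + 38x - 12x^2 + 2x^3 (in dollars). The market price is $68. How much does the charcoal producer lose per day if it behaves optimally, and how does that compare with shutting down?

AVC = 38 - 12x + 2x^2; min AVC = $20 at x = 3. Since P = $68 ≥ min AVC, the firm produces.
MC = 38 - 24x + 6x^2. Setting P = MC and taking the root on the rising branch gives x* = 5.
TR = 68·5 = 340. TC = 243 + 140 = 383. Profit = 340 − 383 = -$43.
Shutting down would mean losing the fixed cost of $243, so operating at a loss of $43 is better by $200.

Profit = -$43 at x = 5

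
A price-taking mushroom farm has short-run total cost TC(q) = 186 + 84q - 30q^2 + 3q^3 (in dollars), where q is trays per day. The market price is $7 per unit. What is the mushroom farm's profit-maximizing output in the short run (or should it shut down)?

Shut down

Variable cost is VC = 84q - 30q^2 + 3q^3, so AVC = VC/q = 84 - 30q + 3q^2 and MC = dTC/dq = 84 - 60q + 9q^2.
The AVC parabola has its vertex at q = 30/6 = 5, where AVC = 84 - 30·5 + 3·5^2 = $9.
P = $7 lies below min AVC = $9; no output level covers variable cost.
The firm minimizes its loss by shutting down and losing only its fixed cost of $186.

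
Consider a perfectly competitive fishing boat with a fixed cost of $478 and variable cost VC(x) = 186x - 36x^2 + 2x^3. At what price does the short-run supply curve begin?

$24 per unit

The firm shuts down when price falls below the minimum of average variable cost. AVC = VC/x = 186 - 36x + 2x^2.
dAVC/dx = -36 + 4x = 0 gives x = 9. min AVC = 186 - 36·9 + 2·9^2 = 24.
The firm shuts down for any P below $24.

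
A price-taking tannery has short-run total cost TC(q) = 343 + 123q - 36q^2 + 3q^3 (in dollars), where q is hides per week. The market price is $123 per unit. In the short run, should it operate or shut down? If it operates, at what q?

Variable cost is VC = 123q - 36q^2 + 3q^3, so AVC = VC/q = 123 - 36q + 3q^2 and MC = dTC/dq = 123 - 72q + 9q^2.
AVC is minimized where dAVC/dq = -36 + 6q = 0, at q = 6; min AVC = 123 - 36·6 + 3·6^2 = $15.
Since P = $123 ≥ min AVC = $15, price covers variable cost and the firm should produce.
P = MC gives -72q + 9q^2 = 0, with roots 0 and 8. Take the larger (rising MC): q* = 8.
Check: AVC at q = 8 is $27 ≤ P, so revenue covers variable cost.
Profit = P·q − TC = 123·8 − 559 = $425.

Produce at q = 8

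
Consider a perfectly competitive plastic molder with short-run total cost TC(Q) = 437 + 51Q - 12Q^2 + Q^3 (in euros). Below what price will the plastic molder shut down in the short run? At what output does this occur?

€15 per unit, at Q = 6

Short-run supply begins at min AVC. From VC = 51Q - 12Q^2 + Q^3, AVC = 51 - 12Q + Q^2.
At the minimum of AVC, MC = AVC. MC = 51 - 24Q + 3Q^2; setting MC = AVC gives 2Q^2 - 12Q = 0, so Q = 6. min AVC = 15.
The firm shuts down for any P below €15.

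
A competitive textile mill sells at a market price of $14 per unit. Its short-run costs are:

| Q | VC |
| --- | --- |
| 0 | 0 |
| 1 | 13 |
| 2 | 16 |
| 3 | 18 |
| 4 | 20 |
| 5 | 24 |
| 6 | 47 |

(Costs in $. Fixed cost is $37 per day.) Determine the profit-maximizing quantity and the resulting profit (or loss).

Profit at each row (π = 14Q − TC): Q=0: -37; Q=1: -36; Q=2: -25; Q=3: -13; Q=4: -1; Q=5: 9; Q=6: 0.
Profit is maximized at Q = 5. AVC there is 24/5 = $4.80 ≤ P, so producing beats shutting down (which would give -$37).

Q = 5; profit = $9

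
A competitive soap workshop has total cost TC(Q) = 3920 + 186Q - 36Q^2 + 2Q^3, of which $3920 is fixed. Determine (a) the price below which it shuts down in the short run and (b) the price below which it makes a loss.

AVC = 186 - 36Q + 2Q^2; minimized at Q = 9, giving min AVC = $24. That is the shutdown price.
ATC = 3920/Q + 186 - 36Q + 2Q^2. Setting dATC/dQ = −3920/Q^2 − 36 + 4Q = 0 gives Q = 14 (since 4·14^3 − 36·14^2 = 3920).
min ATC = 3920/14 + 186 − 36·14 + 2·14^2 = $354. That is the break-even price.
For $24 ≤ P < $354 the firm produces at a loss; below $24 it shuts down.

Shutdown price = $24; break-even price = $354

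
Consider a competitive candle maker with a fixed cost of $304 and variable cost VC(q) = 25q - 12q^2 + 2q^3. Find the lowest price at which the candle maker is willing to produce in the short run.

Short-run supply begins at min AVC. From VC = 25q - 12q^2 + 2q^3, AVC = 25 - 12q + 2q^2.
dAVC/dq = -12 + 4q = 0 gives q = 3. min AVC = 25 - 12·3 + 2·3^2 = 7.
The firm shuts down for any P below $7.

$7 per unit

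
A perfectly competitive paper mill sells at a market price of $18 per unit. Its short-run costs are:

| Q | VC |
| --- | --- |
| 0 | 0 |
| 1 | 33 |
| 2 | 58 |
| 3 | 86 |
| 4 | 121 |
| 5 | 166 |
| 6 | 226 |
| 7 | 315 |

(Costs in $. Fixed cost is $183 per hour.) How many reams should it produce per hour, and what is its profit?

Q = 0 (shut down); profit = -$183

Profit at each row (π = 18Q − TC): Q=0: -183; Q=1: -198; Q=2: -205; Q=3: -215; Q=4: -232; Q=5: -259; Q=6: -301; Q=7: -372.
Profit is highest at Q = 0. Equivalently, the lowest AVC in the table is 86/3 ≈ $28.67 at Q = 3, and P = $18 falls below it — price never covers variable cost, so the firm shuts down and loses only its fixed cost.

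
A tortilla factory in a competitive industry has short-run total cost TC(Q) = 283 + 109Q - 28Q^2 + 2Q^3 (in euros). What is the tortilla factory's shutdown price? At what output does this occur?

The firm shuts down when price falls below the minimum of average variable cost. AVC = VC/Q = 109 - 28Q + 2Q^2.
dAVC/dQ = -28 + 4Q = 0 gives Q = 7. min AVC = 109 - 28·7 + 2·7^2 = 11.
The firm shuts down for any P below €11.

€11 per unit, at Q = 7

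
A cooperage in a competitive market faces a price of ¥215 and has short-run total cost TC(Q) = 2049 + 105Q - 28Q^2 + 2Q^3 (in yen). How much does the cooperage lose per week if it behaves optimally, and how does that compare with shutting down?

AVC = 105 - 28Q + 2Q^2; min AVC = ¥7 at Q = 7. Since P = ¥215 ≥ min AVC, the firm produces.
With MC = 105 - 56Q + 6Q^2, P = MC on the upward-sloping part at Q* = 11.
TR = 215·11 = 2365. TC = 2049 + 429 = 2478. Profit = 2365 − 2478 = -¥113.
Shutting down would mean losing the fixed cost of ¥2049, so operating at a loss of ¥113 is better by ¥1936.

Profit = -¥113 at Q = 11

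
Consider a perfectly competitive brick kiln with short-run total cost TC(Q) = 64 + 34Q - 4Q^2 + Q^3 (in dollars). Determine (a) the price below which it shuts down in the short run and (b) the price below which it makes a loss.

Shutdown price = $30; break-even price = $50

Shutdown price = min AVC. AVC = 34 - 4Q + Q^2, with vertex at Q = 2 and minimum $30.
ATC = 64/Q + 34 - 4Q + Q^2. Setting dATC/dQ = −64/Q^2 − 4 + 2Q = 0 gives Q = 4 (since 2·4^3 − 4·4^2 = 64).
min ATC = 64/4 + 34 − 4·4 + 4^2 = $50. That is the break-even price.
Between these two prices the firm operates at a loss; above $50 it earns a profit.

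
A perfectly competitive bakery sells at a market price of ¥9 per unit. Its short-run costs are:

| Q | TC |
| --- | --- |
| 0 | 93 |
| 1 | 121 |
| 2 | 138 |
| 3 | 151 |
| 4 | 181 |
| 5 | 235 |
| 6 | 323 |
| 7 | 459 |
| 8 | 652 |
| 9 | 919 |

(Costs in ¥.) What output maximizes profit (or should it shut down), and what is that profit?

Profit at each row (π = 9Q − TC): Q=0: -93; Q=1: -112; Q=2: -120; Q=3: -124; Q=4: -145; Q=5: -190; Q=6: -269; Q=7: -396; Q=8: -580; Q=9: -838.
Profit is highest at Q = 0. Equivalently, the lowest AVC in the table is 58/3 ≈ ¥19.33 at Q = 3, and P = ¥9 falls below it — price never covers variable cost, so the firm shuts down and loses only its fixed cost.

Q = 0 (shut down); profit = -¥93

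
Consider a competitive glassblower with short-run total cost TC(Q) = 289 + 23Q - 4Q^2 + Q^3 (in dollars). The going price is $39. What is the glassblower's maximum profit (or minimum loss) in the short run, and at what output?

AVC = 23 - 4Q + Q^2; min AVC = $19 at Q = 2. Since P = $39 ≥ min AVC, the firm produces.
With MC = 23 - 8Q + 3Q^2, P = MC on the upward-sloping part at Q* = 4.
TR = 39·4 = 156. TC = 289 + 92 = 381. Profit = 156 − 381 = -$225.
Shutting down would mean losing the fixed cost of $289, so operating at a loss of $225 is better by $64.

Profit = -$225 at Q = 4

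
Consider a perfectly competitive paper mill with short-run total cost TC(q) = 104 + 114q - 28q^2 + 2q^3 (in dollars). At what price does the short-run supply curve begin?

Short-run supply begins at min AVC. From VC = 114q - 28q^2 + 2q^3, AVC = 114 - 28q + 2q^2.
dAVC/dq = -28 + 4q = 0 gives q = 7. min AVC = 114 - 28·7 + 2·7^2 = 16.
For P < $16 the firm produces nothing.

$16 per unit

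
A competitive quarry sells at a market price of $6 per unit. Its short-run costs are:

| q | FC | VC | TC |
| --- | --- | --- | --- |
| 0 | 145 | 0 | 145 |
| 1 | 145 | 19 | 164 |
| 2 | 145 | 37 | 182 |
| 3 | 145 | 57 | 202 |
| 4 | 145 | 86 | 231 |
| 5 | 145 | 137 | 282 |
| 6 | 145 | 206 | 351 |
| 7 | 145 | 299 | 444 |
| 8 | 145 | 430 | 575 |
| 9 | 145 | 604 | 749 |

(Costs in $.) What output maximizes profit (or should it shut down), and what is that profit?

q = 0 (shut down); profit = -$145

Compute π = P·q − TC at each output: q=0: -145; q=1: -158; q=2: -170; q=3: -184; q=4: -207; q=5: -252; q=6: -315; q=7: -402; q=8: -527; q=9: -695.
Profit is highest at q = 0. Equivalently, the lowest AVC in the table is 37/2 ≈ $18.50 at q = 2, and P = $6 falls below it — price never covers variable cost, so the firm shuts down and loses only its fixed cost.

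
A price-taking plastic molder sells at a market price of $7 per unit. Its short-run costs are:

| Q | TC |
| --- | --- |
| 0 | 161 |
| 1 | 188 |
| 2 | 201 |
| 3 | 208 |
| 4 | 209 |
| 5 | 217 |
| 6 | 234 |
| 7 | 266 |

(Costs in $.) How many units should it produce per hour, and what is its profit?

Profit at each row (π = 7Q − TC): Q=0: -161; Q=1: -181; Q=2: -187; Q=3: -187; Q=4: -181; Q=5: -182; Q=6: -192; Q=7: -217.
Profit is highest at Q = 0. Equivalently, the lowest AVC in the table is 56/5 ≈ $11.20 at Q = 5, and P = $7 falls below it — price never covers variable cost, so the firm shuts down and loses only its fixed cost.

Q = 0 (shut down); profit = -$161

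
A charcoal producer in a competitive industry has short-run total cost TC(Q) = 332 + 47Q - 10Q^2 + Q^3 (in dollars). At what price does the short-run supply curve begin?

$22 per unit

The firm shuts down when price falls below the minimum of average variable cost. AVC = VC/Q = 47 - 10Q + Q^2.
At the minimum of AVC, MC = AVC. MC = 47 - 20Q + 3Q^2; setting MC = AVC gives 2Q^2 - 10Q = 0, so Q = 5. min AVC = 22.
The firm shuts down for any P below $22.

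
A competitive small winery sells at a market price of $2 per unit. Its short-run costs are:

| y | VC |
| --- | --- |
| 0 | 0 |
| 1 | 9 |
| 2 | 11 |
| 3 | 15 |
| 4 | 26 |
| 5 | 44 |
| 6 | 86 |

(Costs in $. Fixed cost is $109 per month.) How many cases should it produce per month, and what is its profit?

Compute π = P·y − TC at each output: y=0: -109; y=1: -116; y=2: -116; y=3: -118; y=4: -127; y=5: -143; y=6: -183.
Profit is highest at y = 0. Equivalently, the lowest AVC in the table is 15/3 ≈ $5 at y = 3, and P = $2 falls below it — price never covers variable cost, so the firm shuts down and loses only its fixed cost.

y = 0 (shut down); profit = -$109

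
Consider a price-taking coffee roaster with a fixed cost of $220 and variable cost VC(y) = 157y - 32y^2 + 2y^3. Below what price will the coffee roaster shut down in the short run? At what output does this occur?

$29 per unit, at y = 8

Short-run supply begins at min AVC. From VC = 157y - 32y^2 + 2y^3, AVC = 157 - 32y + 2y^2.
dAVC/dy = -32 + 4y = 0 gives y = 8. min AVC = 157 - 32·8 + 2·8^2 = 29.
The firm shuts down for any P below $29.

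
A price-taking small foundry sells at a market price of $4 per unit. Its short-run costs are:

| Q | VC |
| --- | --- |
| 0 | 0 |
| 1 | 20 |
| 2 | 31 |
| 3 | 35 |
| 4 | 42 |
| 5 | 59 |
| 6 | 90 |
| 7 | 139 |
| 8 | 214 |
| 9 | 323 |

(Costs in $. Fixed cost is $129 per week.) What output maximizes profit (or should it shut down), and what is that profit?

Q = 0 (shut down); profit = -$129

Tabulate TR − TC: Q=0: -129; Q=1: -145; Q=2: -152; Q=3: -152; Q=4: -155; Q=5: -168; Q=6: -195; Q=7: -240; Q=8: -311; Q=9: -416.
Profit is highest at Q = 0. Equivalently, the lowest AVC in the table is 42/4 ≈ $10.50 at Q = 4, and P = $4 falls below it — price never covers variable cost, so the firm shuts down and loses only its fixed cost.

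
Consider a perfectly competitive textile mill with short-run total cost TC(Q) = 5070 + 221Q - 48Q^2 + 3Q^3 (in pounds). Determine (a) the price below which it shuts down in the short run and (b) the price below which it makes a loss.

Shutdown price = £29; break-even price = £494

AVC = 221 - 48Q + 3Q^2; minimized at Q = 8, giving min AVC = £29. That is the shutdown price.
ATC = 5070/Q + 221 - 48Q + 3Q^2. Setting dATC/dQ = −5070/Q^2 − 48 + 6Q = 0 gives Q = 13 (since 6·13^3 − 48·13^2 = 5070).
min ATC = 5070/13 + 221 − 48·13 + 3·13^2 = £494. That is the break-even price.
For £29 ≤ P < £494 the firm produces at a loss; below £29 it shuts down.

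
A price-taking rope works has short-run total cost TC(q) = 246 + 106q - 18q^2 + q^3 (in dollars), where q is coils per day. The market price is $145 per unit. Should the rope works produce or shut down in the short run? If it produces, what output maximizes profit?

Produce at q = 13

Variable cost is VC = 106q - 18q^2 + q^3, so AVC = VC/q = 106 - 18q + q^2 and MC = dTC/dq = 106 - 36q + 3q^2.
The AVC parabola has its vertex at q = 18/2 = 9, where AVC = 106 - 18·9 + 9^2 = $25.
Since P = $145 ≥ min AVC = $25, price covers variable cost and the firm should produce.
Solving P = MC: -39 - 36q + 3q^2 = 0 ⇒ q = -1 or 13. On the upward-sloping branch, q* = 13.
Check: AVC at q = 13 is $41 ≤ P, so revenue covers variable cost.
Profit = P·q − TC = 145·13 − 779 = $1106.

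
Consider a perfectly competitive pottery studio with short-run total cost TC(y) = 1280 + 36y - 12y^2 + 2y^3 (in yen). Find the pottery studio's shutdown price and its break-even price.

Shutdown price = ¥18; break-even price = ¥228

AVC = 36 - 12y + 2y^2; minimized at y = 3, giving min AVC = ¥18. That is the shutdown price.
ATC = 1280/y + 36 - 12y + 2y^2. Setting dATC/dy = −1280/y^2 − 12 + 4y = 0 gives y = 8 (since 4·8^3 − 12·8^2 = 1280).
min ATC = 1280/8 + 36 − 12·8 + 2·8^2 = ¥228. That is the break-even price.
Between these two prices the firm operates at a loss; above ¥228 it earns a profit.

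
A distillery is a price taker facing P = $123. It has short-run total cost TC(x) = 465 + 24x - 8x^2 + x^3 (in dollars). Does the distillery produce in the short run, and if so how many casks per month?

Strip out fixed cost: VC = 24x - 8x^2 + x^3. Then AVC = 24 - 8x + x^2 and MC = 24 - 16x + 3x^2.
The AVC parabola has its vertex at x = 8/2 = 4, where AVC = 24 - 8·4 + 4^2 = $8.
Because $123 ≥ $8, revenue can cover variable cost; the firm operates.
P = MC gives -99 - 16x + 3x^2 = 0, with roots -11/3 and 9. Take the larger (rising MC): x* = 9.
Check: AVC at x = 9 is $33 ≤ P, so revenue covers variable cost.
Profit = P·x − TC = 123·9 − 762 = $345.

Produce at x = 9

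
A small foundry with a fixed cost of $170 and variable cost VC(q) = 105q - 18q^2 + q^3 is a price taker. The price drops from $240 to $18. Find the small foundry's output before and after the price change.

AVC = 105 - 18q + q^2, minimized at q = 9 where min AVC = $24. MC = 105 - 36q + 3q^2.
At P = $240 ≥ min AVC, set P = MC on the rising branch: q = 15.
At P = $18 < min AVC = $24, price no longer covers variable cost at any output, so the firm shuts down: q = 0.

Output falls from 15 to 0 (the firm shuts down)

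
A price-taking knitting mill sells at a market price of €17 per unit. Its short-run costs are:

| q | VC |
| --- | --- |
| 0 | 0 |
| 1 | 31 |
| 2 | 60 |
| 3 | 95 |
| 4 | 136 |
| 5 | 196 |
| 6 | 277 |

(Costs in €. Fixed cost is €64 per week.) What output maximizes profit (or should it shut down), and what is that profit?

q = 0 (shut down); profit = -€64

Tabulate TR − TC: q=0: -64; q=1: -78; q=2: -90; q=3: -108; q=4: -132; q=5: -175; q=6: -239.
Profit is highest at q = 0. Equivalently, the lowest AVC in the table is 60/2 ≈ €30 at q = 2, and P = €17 falls below it — price never covers variable cost, so the firm shuts down and loses only its fixed cost.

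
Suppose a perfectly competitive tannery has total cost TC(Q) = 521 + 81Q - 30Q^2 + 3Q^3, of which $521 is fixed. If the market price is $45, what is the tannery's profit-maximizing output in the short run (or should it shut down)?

Produce at Q = 6

Strip out fixed cost: VC = 81Q - 30Q^2 + 3Q^3. Then AVC = 81 - 30Q + 3Q^2 and MC = 81 - 60Q + 9Q^2.
AVC is minimized where dAVC/dQ = -30 + 6Q = 0, at Q = 5; min AVC = 81 - 30·5 + 3·5^2 = $6.
P = $45 exceeds min AVC = $6, so the firm stays open.
Solving P = MC: 36 - 60Q + 9Q^2 = 0 ⇒ Q = 2/3 or 6. On the upward-sloping branch, Q* = 6.
Check: AVC at Q = 6 is $9 ≤ P, so revenue covers variable cost.
Profit = P·Q − TC = 45·6 − 575 = -$305, a loss, but smaller than the $521 fixed cost the firm would lose by shutting down.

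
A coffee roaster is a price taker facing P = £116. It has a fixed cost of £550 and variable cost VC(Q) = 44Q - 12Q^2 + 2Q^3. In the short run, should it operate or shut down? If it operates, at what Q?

Produce at Q = 6

Variable cost is VC = 44Q - 12Q^2 + 2Q^3, so AVC = VC/Q = 44 - 12Q + 2Q^2 and MC = dTC/dQ = 44 - 24Q + 6Q^2.
AVC hits its minimum where MC = AVC, at Q = 3, giving min AVC = 44 - 12·3 + 2·3^2 = £26.
P = £116 exceeds min AVC = £26, so the firm stays open.
Set P = MC: 116 = 44 - 24Q + 6Q^2 → -72 - 24Q + 6Q^2 = 0. The roots are Q = -2 and Q = 6; the profit-maximizing output is on the rising part of MC, so Q* = 6.
Check: AVC at Q = 6 is £44 ≤ P, so revenue covers variable cost.
Profit = P·Q − TC = 116·6 − 814 = -£118, a loss, but smaller than the £550 fixed cost the firm would lose by shutting down.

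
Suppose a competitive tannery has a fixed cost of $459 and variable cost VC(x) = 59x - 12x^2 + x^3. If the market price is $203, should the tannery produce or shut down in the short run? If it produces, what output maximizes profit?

Produce at x = 12

Strip out fixed cost: VC = 59x - 12x^2 + x^3. Then AVC = 59 - 12x + x^2 and MC = 59 - 24x + 3x^2.
The AVC parabola has its vertex at x = 12/2 = 6, where AVC = 59 - 12·6 + 6^2 = $23.
P = $203 exceeds min AVC = $23, so the firm stays open.
Set P = MC: 203 = 59 - 24x + 3x^2 → -144 - 24x + 3x^2 = 0. The roots are x = -4 and x = 12; the profit-maximizing output is on the rising part of MC, so x* = 12.
Check: AVC at x = 12 is $59 ≤ P, so revenue covers variable cost.
Profit = P·x − TC = 203·12 − 1167 = $1269.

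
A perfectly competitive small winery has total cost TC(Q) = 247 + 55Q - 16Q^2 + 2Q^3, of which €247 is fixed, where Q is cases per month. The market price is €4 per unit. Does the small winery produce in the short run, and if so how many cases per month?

Shut down

Variable cost is VC = 55Q - 16Q^2 + 2Q^3, so AVC = VC/Q = 55 - 16Q + 2Q^2 and MC = dTC/dQ = 55 - 32Q + 6Q^2.
AVC is minimized where dAVC/dQ = -16 + 4Q = 0, at Q = 4; min AVC = 55 - 16·4 + 2·4^2 = €23.
P = €4 lies below min AVC = €23; no output level covers variable cost.
Shutting down limits the loss to fixed cost, €247.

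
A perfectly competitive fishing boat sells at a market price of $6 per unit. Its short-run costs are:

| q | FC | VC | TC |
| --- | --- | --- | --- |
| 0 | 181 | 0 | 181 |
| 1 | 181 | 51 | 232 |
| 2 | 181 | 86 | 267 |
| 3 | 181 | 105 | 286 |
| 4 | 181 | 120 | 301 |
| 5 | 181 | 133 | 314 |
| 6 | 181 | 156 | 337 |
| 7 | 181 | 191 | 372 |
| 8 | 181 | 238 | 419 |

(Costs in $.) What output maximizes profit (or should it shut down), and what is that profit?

q = 0 (shut down); profit = -$181

Tabulate TR − TC: q=0: -181; q=1: -226; q=2: -255; q=3: -268; q=4: -277; q=5: -284; q=6: -301; q=7: -330; q=8: -371.
Profit is highest at q = 0. Equivalently, the lowest AVC in the table is 156/6 ≈ $26 at q = 6, and P = $6 falls below it — price never covers variable cost, so the firm shuts down and loses only its fixed cost.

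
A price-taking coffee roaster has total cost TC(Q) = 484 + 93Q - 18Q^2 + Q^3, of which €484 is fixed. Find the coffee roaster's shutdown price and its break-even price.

Shutdown price = min AVC. AVC = 93 - 18Q + Q^2, with vertex at Q = 9 and minimum €12.
ATC = 484/Q + 93 - 18Q + Q^2. Setting dATC/dQ = −484/Q^2 − 18 + 2Q = 0 gives Q = 11 (since 2·11^3 − 18·11^2 = 484).
min ATC = 484/11 + 93 − 18·11 + 11^2 = €60. That is the break-even price.
For €12 ≤ P < €60 the firm produces at a loss; below €12 it shuts down.

Shutdown price = €12; break-even price = €60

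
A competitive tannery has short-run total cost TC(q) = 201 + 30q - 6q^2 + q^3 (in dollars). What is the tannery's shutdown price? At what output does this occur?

The firm shuts down when price falls below the minimum of average variable cost. AVC = VC/q = 30 - 6q + q^2.
At the minimum of AVC, MC = AVC. MC = 30 - 12q + 3q^2; setting MC = AVC gives 2q^2 - 6q = 0, so q = 3. min AVC = 21.
So the shutdown price is $21.

$21 per unit, at q = 3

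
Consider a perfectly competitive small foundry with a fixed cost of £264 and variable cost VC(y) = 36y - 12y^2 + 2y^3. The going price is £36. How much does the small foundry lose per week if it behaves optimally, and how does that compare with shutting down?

Profit = -£200 at y = 4

AVC = 36 - 12y + 2y^2; min AVC = £18 at y = 3. Since P = £36 ≥ min AVC, the firm produces.
MC = 36 - 24y + 6y^2. Setting P = MC and taking the root on the rising branch gives y* = 4.
TR = 36·4 = 144. TC = 264 + 80 = 344. Profit = 144 − 344 = -£200.
That loss of £200 beats the £264 the firm would lose by shutting down; producing recovers £64 of fixed cost.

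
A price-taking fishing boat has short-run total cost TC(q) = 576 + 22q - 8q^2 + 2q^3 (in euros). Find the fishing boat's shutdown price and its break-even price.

AVC = 22 - 8q + 2q^2; minimized at q = 2, giving min AVC = €14. That is the shutdown price.
ATC = 576/q + 22 - 8q + 2q^2. Setting dATC/dq = −576/q^2 − 8 + 4q = 0 gives q = 6 (since 4·6^3 − 8·6^2 = 576).
min ATC = 576/6 + 22 − 8·6 + 2·6^2 = €142. That is the break-even price.
For €14 ≤ P < €142 the firm produces at a loss; below €14 it shuts down.

Shutdown price = €14; break-even price = €142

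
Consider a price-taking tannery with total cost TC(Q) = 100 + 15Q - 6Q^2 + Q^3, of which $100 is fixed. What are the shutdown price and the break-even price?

Shutdown price = $6; break-even price = $30

Shutdown price = min AVC. AVC = 15 - 6Q + Q^2, with vertex at Q = 3 and minimum $6.
ATC = 100/Q + 15 - 6Q + Q^2. Setting dATC/dQ = −100/Q^2 − 6 + 2Q = 0 gives Q = 5 (since 2·5^3 − 6·5^2 = 100).
min ATC = 100/5 + 15 − 6·5 + 5^2 = $30. That is the break-even price.
For $6 ≤ P < $30 the firm produces at a loss; below $6 it shuts down.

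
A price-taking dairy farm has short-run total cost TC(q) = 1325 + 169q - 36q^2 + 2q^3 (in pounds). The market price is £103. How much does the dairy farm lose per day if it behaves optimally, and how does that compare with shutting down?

Profit = -£357 at q = 11

AVC = 169 - 36q + 2q^2; min AVC = £7 at q = 9. Since P = £103 ≥ min AVC, the firm produces.
MC = 169 - 72q + 6q^2. Setting P = MC and taking the root on the rising branch gives q* = 11.
TR = 103·11 = 1133. TC = 1325 + 165 = 1490. Profit = 1133 − 1490 = -£357.
That loss of £357 beats the £1325 the firm would lose by shutting down; producing recovers £968 of fixed cost.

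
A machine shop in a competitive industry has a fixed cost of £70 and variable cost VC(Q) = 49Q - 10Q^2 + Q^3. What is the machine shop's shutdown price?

£24 per unit

The firm shuts down when price falls below the minimum of average variable cost. AVC = VC/Q = 49 - 10Q + Q^2.
At the minimum of AVC, MC = AVC. MC = 49 - 20Q + 3Q^2; setting MC = AVC gives 2Q^2 - 10Q = 0, so Q = 5. min AVC = 24.
The firm shuts down for any P below £24.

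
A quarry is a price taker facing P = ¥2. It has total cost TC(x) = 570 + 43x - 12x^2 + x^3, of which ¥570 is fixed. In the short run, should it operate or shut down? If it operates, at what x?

From TC, MC = TC'(x) = 43 - 24x + 3x^2 and AVC = VC/x = 43 - 12x + x^2.
AVC is minimized where dAVC/dx = -12 + 2x = 0, at x = 6; min AVC = 43 - 12·6 + 6^2 = ¥7.
P = ¥2 lies below min AVC = ¥7; no output level covers variable cost.
Shutting down limits the loss to fixed cost, ¥570.

Shut down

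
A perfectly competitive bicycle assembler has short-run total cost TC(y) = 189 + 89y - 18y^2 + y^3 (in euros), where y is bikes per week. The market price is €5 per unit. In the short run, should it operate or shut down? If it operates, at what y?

Strip out fixed cost: VC = 89y - 18y^2 + y^3. Then AVC = 89 - 18y + y^2 and MC = 89 - 36y + 3y^2.
The AVC parabola has its vertex at y = 18/2 = 9, where AVC = 89 - 18·9 + 9^2 = €8.
Since P = €5 < min AVC = €8, price fails to cover variable cost at any output.
Best response: produce nothing and absorb the €189 fixed cost.

Shut down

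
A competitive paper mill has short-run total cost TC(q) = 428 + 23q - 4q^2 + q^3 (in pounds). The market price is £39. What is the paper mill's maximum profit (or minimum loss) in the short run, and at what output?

Profit = -£364 at q = 4

AVC = 23 - 4q + q^2; min AVC = £19 at q = 2. Since P = £39 ≥ min AVC, the firm produces.
MC = 23 - 8q + 3q^2. Setting P = MC and taking the root on the rising branch gives q* = 4.
TR = 39·4 = 156. TC = 428 + 92 = 520. Profit = 156 − 520 = -£364.
Shutting down would mean losing the fixed cost of £428, so operating at a loss of £364 is better by £64.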